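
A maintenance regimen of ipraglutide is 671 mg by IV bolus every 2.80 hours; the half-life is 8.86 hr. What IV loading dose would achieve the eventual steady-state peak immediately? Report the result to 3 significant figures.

3410 mg

k = ln 2 / 8.86 = 0.07823 hr⁻¹
Accumulation ratio R = 1 / (1 − e^(−kτ)) = 1 / (1 − e^(−0.07823×2.80)) = 1 / (1 − 0.8033) = 5.083
Loading dose = maintenance dose × R = 671 × 5.083 ≈ 3410 mg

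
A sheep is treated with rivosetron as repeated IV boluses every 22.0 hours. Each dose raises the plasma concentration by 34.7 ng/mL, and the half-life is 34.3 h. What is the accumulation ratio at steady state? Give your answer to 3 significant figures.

2.79

k = ln 2 / 34.3 = 0.02021 h⁻¹
Fraction remaining after one interval: e^(−kτ) = e^(−0.02021 × 22.0) = 0.6411
R = 1 / (1 − 0.6411) = 1 / 0.3589 ≈ 2.79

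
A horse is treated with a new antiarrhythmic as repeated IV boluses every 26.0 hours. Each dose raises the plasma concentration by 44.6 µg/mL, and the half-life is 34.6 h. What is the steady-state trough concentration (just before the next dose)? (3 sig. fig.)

65.3 µg/mL

k = ln 2 / 34.6 = 0.02003 h⁻¹
Fraction remaining after one interval: e^(−kτ) = e^(−0.02003 × 26.0) = 0.5940
R = 1 / (1 − 0.5940) = 2.463
Css,max = 44.6 × 2.463 = 109.9 µg/mL
Css,min = Css,max × e^(−kτ) = 109.9 × 0.5940 ≈ 65.3 µg/mL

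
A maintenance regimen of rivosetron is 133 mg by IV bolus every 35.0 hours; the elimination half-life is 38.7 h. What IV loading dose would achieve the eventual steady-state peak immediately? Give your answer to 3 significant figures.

k = ln 2 / 38.7 = 0.01791 h⁻¹
Accumulation ratio R = 1 / (1 − e^(−kτ)) = 1 / (1 − e^(−0.01791×35.0)) = 1 / (1 − 0.5343) = 2.147
Loading dose = maintenance dose × R = 133 × 2.147 ≈ 286 mg

286 mg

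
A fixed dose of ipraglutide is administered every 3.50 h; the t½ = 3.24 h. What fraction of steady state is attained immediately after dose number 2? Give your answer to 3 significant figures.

0.776

k = ln 2 / 3.24 = 0.2139 h⁻¹
f_n = 1 − e^(−nkτ) = 1 − e^(−2 × 0.2139 × 3.50) = 1 − e^(−1.498) = 1 − 0.2237 ≈ 0.776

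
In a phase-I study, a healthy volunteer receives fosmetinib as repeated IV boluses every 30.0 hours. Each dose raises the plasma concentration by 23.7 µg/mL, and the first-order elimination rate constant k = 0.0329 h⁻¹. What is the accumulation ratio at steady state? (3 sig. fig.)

Fraction remaining after one interval: e^(−kτ) = e^(−0.03290 × 30.0) = 0.3727
R = 1 / (1 − 0.3727) = 1 / 0.6273 ≈ 1.59

1.59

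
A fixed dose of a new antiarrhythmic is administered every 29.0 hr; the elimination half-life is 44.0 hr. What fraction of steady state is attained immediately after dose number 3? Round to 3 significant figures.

0.746

k = ln 2 / 44.0 = 0.01575 hr⁻¹
f_n = 1 − e^(−nkτ) = 1 − e^(−3 × 0.01575 × 29.0) = 1 − e^(−1.371) = 1 − 0.2540 ≈ 0.746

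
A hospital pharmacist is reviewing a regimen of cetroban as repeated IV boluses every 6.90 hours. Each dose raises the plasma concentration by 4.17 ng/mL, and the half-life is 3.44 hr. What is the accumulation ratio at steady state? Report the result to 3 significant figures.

k = ln 2 / 3.44 = 0.2015 hr⁻¹
Fraction remaining after one interval: e^(−kτ) = e^(−0.2015 × 6.90) = 0.2490
R = 1 / (1 − 0.2490) = 1 / 0.7510 ≈ 1.33

1.33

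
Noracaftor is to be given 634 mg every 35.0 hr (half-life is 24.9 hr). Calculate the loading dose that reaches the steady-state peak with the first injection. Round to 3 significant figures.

1020 mg

k = ln 2 / 24.9 = 0.02784 hr⁻¹
Accumulation ratio R = 1 / (1 − e^(−kτ)) = 1 / (1 − e^(−0.02784×35.0)) = 1 / (1 − 0.3775) = 1.606
Loading dose = maintenance dose × R = 634 × 1.606 ≈ 1020 mg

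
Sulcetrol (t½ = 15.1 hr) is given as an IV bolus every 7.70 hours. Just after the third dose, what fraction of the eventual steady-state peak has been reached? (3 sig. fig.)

0.654

k = ln 2 / 15.1 = 0.04590 hr⁻¹
f_n = 1 − e^(−nkτ) = 1 − e^(−3 × 0.04590 × 7.70) = 1 − e^(−1.060) = 1 − 0.3463 ≈ 0.654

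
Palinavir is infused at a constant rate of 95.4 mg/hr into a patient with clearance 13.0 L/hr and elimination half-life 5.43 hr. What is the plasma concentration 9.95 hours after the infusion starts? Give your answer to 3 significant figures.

Css = rate / CL = 95.4 / 13.0 = 7.338 mg/L
k = ln 2 / 5.43 = 0.1277 hr⁻¹
C(t) = Css (1 − e^(−kt)) = 7.338 × (1 − e^(−1.270)) = 7.338 × 0.7192 ≈ 5.28 mg/L

5.28 mg/L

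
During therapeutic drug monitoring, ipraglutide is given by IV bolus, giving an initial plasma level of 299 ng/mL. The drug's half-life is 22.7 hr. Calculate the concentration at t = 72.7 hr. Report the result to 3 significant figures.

k = ln 2 / 22.7 = 0.03054 hr⁻¹
C(t) = C₀ e^(−kt) = 299 × e^(−0.03054 × 72.7) = 299 × e^(−2.220) = 299 × 0.1086 ≈ 32.5 ng/mL

32.5 ng/mL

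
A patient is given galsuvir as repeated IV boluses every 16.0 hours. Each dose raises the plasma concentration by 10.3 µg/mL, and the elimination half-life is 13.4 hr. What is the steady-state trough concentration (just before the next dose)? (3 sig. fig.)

8.00 µg/mL

k = ln 2 / 13.4 = 0.05173 hr⁻¹
Fraction remaining after one interval: e^(−kτ) = e^(−0.05173 × 16.0) = 0.4371
R = 1 / (1 − 0.4371) = 1.776
Css,max = 10.3 × 1.776 = 18.30 µg/mL
Css,min = Css,max × e^(−kτ) = 18.30 × 0.4371 ≈ 8.00 µg/mL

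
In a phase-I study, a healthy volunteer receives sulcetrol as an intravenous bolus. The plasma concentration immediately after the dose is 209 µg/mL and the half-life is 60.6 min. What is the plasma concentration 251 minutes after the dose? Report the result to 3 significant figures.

k = ln 2 / 60.6 = 0.01144 min⁻¹
C(t) = C₀ e^(−kt) = 209 × e^(−0.01144 × 251) = 209 × e^(−2.871) = 209 × 0.05664 ≈ 11.8 µg/mL

11.8 µg/mL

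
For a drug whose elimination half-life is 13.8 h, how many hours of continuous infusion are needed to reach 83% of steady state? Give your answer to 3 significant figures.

k = ln 2 / 13.8 = 0.05023 h⁻¹
f = 1 − e^(−kt)  ⇒  t = −ln(1 − f) / k
t = −ln(1 − 0.83) / 0.05023 = 1.772 / 0.05023 ≈ 35.3 hours

35.3 hours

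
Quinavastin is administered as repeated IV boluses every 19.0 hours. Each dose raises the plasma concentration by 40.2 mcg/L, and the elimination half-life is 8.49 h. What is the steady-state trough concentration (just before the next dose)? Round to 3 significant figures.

k = ln 2 / 8.49 = 0.08164 h⁻¹
Fraction remaining after one interval: e^(−kτ) = e^(−0.08164 × 19.0) = 0.2120
R = 1 / (1 − 0.2120) = 1.269
Css,max = 40.2 × 1.269 = 51.01 mcg/L
Css,min = Css,max × e^(−kτ) = 51.01 × 0.2120 ≈ 10.8 mcg/L

10.8 mcg/L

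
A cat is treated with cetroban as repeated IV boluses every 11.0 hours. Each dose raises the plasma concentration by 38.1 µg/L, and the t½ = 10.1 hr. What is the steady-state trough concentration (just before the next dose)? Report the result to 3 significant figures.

33.8 µg/L

k = ln 2 / 10.1 = 0.06863 hr⁻¹
Fraction remaining after one interval: e^(−kτ) = e^(−0.06863 × 11.0) = 0.4701
R = 1 / (1 − 0.4701) = 1.887
Css,max = 38.1 × 1.887 = 71.89 µg/L
Css,min = Css,max × e^(−kτ) = 71.89 × 0.4701 ≈ 33.8 µg/L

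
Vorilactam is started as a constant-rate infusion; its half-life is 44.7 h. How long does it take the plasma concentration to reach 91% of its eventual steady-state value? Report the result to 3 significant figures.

k = ln 2 / 44.7 = 0.01551 h⁻¹
f = 1 − e^(−kt)  ⇒  t = −ln(1 − f) / k
t = −ln(1 − 0.91) / 0.01551 = 2.408 / 0.01551 ≈ 155 hours

155 hours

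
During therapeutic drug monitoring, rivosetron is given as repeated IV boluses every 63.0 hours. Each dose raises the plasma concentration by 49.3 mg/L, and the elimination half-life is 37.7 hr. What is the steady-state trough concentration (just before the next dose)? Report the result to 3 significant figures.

22.6 mg/L

k = ln 2 / 37.7 = 0.01839 hr⁻¹
Fraction remaining after one interval: e^(−kτ) = e^(−0.01839 × 63.0) = 0.3140
R = 1 / (1 − 0.3140) = 1.458
Css,max = 49.3 × 1.458 = 71.87 mg/L
Css,min = Css,max × e^(−kτ) = 71.87 × 0.3140 ≈ 22.6 mg/L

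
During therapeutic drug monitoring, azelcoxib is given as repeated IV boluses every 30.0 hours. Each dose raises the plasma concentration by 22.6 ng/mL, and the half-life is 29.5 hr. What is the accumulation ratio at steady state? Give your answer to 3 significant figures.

k = ln 2 / 29.5 = 0.02350 hr⁻¹
Fraction remaining after one interval: e^(−kτ) = e^(−0.02350 × 30.0) = 0.4942
R = 1 / (1 − 0.4942) = 1 / 0.5058 ≈ 1.98

1.98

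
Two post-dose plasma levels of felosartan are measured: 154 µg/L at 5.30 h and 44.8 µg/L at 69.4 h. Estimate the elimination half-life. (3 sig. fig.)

k = ln(C₁/C₂) / (t₂ − t₁) = ln(154/44.8) / (69.4 − 5.30)
  = 1.235 / 64.10 = 0.01926 h⁻¹
t½ = ln 2 / k = ln 2 / 0.01926 ≈ 36.0 hours

36.0 hours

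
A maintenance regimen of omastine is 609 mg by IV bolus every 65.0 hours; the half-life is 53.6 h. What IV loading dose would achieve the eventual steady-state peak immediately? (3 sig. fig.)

k = ln 2 / 53.6 = 0.01293 h⁻¹
Accumulation ratio R = 1 / (1 − e^(−kτ)) = 1 / (1 − e^(−0.01293×65.0)) = 1 / (1 − 0.4315) = 1.759
Loading dose = maintenance dose × R = 609 × 1.759 ≈ 1070 mg

1070 mg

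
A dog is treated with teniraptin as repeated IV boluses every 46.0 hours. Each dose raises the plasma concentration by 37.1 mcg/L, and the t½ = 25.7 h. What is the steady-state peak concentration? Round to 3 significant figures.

k = ln 2 / 25.7 = 0.02697 h⁻¹
Fraction remaining after one interval: e^(−kτ) = e^(−0.02697 × 46.0) = 0.2892
R = 1 / (1 − 0.2892) = 1.407
Css,max = 37.1 × 1.407 ≈ 52.2 mcg/L

52.2 mcg/L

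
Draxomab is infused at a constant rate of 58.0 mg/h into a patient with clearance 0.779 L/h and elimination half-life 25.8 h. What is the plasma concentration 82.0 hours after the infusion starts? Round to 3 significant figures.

Css = rate / CL = 58.0 / 0.779 = 74.45 mg/L
k = ln 2 / 25.8 = 0.02687 h⁻¹
C(t) = Css (1 − e^(−kt)) = 74.45 × (1 − e^(−2.203)) = 74.45 × 0.8895 ≈ 66.2 mg/L

66.2 mg/L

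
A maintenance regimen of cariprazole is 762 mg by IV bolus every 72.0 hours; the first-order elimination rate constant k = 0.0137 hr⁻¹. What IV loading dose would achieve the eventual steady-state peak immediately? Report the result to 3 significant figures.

Accumulation ratio R = 1 / (1 − e^(−kτ)) = 1 / (1 − e^(−0.01370×72.0)) = 1 / (1 − 0.3729) = 1.595
Loading dose = maintenance dose × R = 762 × 1.595 ≈ 1220 mg

1220 mg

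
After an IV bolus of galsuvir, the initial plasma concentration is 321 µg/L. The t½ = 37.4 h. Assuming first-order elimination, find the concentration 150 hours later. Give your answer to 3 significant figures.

19.9 µg/L

k = ln 2 / 37.4 = 0.01853 h⁻¹
150 h is 4.011 half-lives, so C = 321 × (1/2)^4.011 = 321 × 0.06204 ≈ 19.9 µg/L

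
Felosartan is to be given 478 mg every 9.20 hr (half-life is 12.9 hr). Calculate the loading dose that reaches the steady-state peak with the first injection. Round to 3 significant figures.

k = ln 2 / 12.9 = 0.05373 hr⁻¹
Accumulation ratio R = 1 / (1 − e^(−kτ)) = 1 / (1 − e^(−0.05373×9.20)) = 1 / (1 − 0.6100) = 2.564
Loading dose = maintenance dose × R = 478 × 2.564 ≈ 1230 mg

1230 mg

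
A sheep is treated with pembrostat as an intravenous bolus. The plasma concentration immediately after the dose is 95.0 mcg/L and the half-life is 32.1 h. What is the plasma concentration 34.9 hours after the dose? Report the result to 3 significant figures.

44.7 mcg/L

k = ln 2 / 32.1 = 0.02159 h⁻¹
C(t) = C₀ e^(−kt) = 95.0 × e^(−0.02159 × 34.9) = 95.0 × e^(−0.7536) = 95.0 × 0.4707 ≈ 44.7 mcg/L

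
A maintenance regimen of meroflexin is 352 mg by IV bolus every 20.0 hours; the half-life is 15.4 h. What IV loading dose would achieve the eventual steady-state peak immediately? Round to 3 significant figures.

593 mg

k = ln 2 / 15.4 = 0.04501 h⁻¹
Accumulation ratio R = 1 / (1 − e^(−kτ)) = 1 / (1 − e^(−0.04501×20.0)) = 1 / (1 − 0.4065) = 1.685
Loading dose = maintenance dose × R = 352 × 1.685 ≈ 593 mg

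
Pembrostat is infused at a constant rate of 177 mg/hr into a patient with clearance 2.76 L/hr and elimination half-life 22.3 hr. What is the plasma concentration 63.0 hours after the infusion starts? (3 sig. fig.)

55.1 mg/L

Css = rate / CL = 177 / 2.76 = 64.13 mg/L
k = ln 2 / 22.3 = 0.03108 hr⁻¹
C(t) = Css (1 − e^(−kt)) = 64.13 × (1 − e^(−1.958)) = 64.13 × 0.8589 ≈ 55.1 mg/L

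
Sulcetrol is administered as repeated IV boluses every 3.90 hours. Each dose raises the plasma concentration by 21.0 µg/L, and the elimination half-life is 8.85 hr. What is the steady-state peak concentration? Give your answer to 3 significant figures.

79.8 µg/L

k = ln 2 / 8.85 = 0.07832 hr⁻¹
Fraction remaining after one interval: e^(−kτ) = e^(−0.07832 × 3.90) = 0.7368
R = 1 / (1 − 0.7368) = 3.799
Css,max = 21.0 × 3.799 ≈ 79.8 µg/L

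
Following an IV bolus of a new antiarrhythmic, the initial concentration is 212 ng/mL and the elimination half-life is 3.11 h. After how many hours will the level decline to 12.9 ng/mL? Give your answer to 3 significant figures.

12.6 hours

k = ln 2 / 3.11 = 0.2229 h⁻¹
C(t) = C₀ e^(−kt)  ⇒  t = ln(C₀/C) / k
t = ln(212/12.9) / 0.2229 = 2.799 / 0.2229 ≈ 12.6 hours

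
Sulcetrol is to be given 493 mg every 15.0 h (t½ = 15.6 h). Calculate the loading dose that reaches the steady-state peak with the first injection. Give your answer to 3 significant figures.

1010 mg

k = ln 2 / 15.6 = 0.04443 h⁻¹
Accumulation ratio R = 1 / (1 − e^(−kτ)) = 1 / (1 − e^(−0.04443×15.0)) = 1 / (1 − 0.5135) = 2.056
Loading dose = maintenance dose × R = 493 × 2.056 ≈ 1010 mg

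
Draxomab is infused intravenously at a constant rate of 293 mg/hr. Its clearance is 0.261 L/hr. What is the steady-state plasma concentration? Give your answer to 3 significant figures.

1120 µg/mL

Css = infusion rate / CL = 293 / 0.261 ≈ 1120 µg/mL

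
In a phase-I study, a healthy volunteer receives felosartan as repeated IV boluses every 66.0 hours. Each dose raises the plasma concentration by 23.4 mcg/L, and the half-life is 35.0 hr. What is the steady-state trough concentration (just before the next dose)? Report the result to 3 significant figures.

k = ln 2 / 35.0 = 0.01980 hr⁻¹
Fraction remaining after one interval: e^(−kτ) = e^(−0.01980 × 66.0) = 0.2706
R = 1 / (1 − 0.2706) = 1.371
Css,max = 23.4 × 1.371 = 32.08 mcg/L
Css,min = Css,max × e^(−kτ) = 32.08 × 0.2706 ≈ 8.68 mcg/L

8.68 mcg/L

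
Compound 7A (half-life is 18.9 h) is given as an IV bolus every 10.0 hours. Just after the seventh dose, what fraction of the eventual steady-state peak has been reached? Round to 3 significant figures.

k = ln 2 / 18.9 = 0.03667 h⁻¹
f_n = 1 − e^(−nkτ) = 1 − e^(−7 × 0.03667 × 10.0) = 1 − e^(−2.567) = 1 − 0.07675 ≈ 0.923

0.923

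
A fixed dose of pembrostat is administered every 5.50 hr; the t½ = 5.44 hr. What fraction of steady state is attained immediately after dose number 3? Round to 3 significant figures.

k = ln 2 / 5.44 = 0.1274 hr⁻¹
f_n = 1 − e^(−nkτ) = 1 − e^(−3 × 0.1274 × 5.50) = 1 − e^(−2.102) = 1 − 0.1222 ≈ 0.878

0.878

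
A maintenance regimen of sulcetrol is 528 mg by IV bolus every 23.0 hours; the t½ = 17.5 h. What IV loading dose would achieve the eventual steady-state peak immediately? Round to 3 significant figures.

k = ln 2 / 17.5 = 0.03961 h⁻¹
Accumulation ratio R = 1 / (1 − e^(−kτ)) = 1 / (1 − e^(−0.03961×23.0)) = 1 / (1 − 0.4021) = 1.673
Loading dose = maintenance dose × R = 528 × 1.673 ≈ 883 mg

883 mg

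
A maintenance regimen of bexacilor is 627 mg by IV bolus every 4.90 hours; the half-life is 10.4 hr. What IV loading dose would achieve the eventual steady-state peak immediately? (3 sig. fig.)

k = ln 2 / 10.4 = 0.06665 hr⁻¹
Accumulation ratio R = 1 / (1 − e^(−kτ)) = 1 / (1 − e^(−0.06665×4.90)) = 1 / (1 − 0.7214) = 3.589
Loading dose = maintenance dose × R = 627 × 3.589 ≈ 2250 mg

2250 mg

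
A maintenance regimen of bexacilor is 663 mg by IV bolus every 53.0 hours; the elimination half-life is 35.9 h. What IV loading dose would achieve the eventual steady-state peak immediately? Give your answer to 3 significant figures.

k = ln 2 / 35.9 = 0.01931 h⁻¹
Accumulation ratio R = 1 / (1 − e^(−kτ)) = 1 / (1 − e^(−0.01931×53.0)) = 1 / (1 − 0.3594) = 1.561
Loading dose = maintenance dose × R = 663 × 1.561 ≈ 1030 mg

1030 mg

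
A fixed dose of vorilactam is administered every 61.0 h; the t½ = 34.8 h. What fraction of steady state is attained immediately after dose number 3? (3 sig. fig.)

k = ln 2 / 34.8 = 0.01992 h⁻¹
f_n = 1 − e^(−nkτ) = 1 − e^(−3 × 0.01992 × 61.0) = 1 − e^(−3.645) = 1 − 0.02612 ≈ 0.974

0.974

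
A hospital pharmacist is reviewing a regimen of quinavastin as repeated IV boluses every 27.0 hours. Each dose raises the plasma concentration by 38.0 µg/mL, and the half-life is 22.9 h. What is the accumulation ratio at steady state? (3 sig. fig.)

1.79

k = ln 2 / 22.9 = 0.03027 h⁻¹
Fraction remaining after one interval: e^(−kτ) = e^(−0.03027 × 27.0) = 0.4416
R = 1 / (1 − 0.4416) = 1 / 0.5584 ≈ 1.79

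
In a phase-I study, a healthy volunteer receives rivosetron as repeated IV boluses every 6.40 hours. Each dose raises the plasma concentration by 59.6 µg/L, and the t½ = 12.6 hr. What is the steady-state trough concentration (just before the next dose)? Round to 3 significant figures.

k = ln 2 / 12.6 = 0.05501 hr⁻¹
Fraction remaining after one interval: e^(−kτ) = e^(−0.05501 × 6.40) = 0.7032
R = 1 / (1 − 0.7032) = 3.370
Css,max = 59.6 × 3.370 = 200.8 µg/L
Css,min = Css,max × e^(−kτ) = 200.8 × 0.7032 ≈ 141 µg/L

141 µg/L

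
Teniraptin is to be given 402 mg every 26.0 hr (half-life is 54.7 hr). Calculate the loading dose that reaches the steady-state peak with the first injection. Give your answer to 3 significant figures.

k = ln 2 / 54.7 = 0.01267 hr⁻¹
Accumulation ratio R = 1 / (1 − e^(−kτ)) = 1 / (1 − e^(−0.01267×26.0)) = 1 / (1 − 0.7193) = 3.563
Loading dose = maintenance dose × R = 402 × 3.563 ≈ 1430 mg

1430 mg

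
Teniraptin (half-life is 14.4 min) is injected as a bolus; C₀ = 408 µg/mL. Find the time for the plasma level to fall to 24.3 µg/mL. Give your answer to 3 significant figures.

k = ln 2 / 14.4 = 0.04814 min⁻¹
C(t) = C₀ e^(−kt)  ⇒  t = ln(C₀/C) / k
t = ln(408/24.3) / 0.04814 = 2.821 / 0.04814 ≈ 58.6 minutes

58.6 minutes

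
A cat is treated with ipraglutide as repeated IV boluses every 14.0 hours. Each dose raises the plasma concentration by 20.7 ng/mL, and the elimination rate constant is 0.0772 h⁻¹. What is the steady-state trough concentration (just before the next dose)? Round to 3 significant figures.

Fraction remaining after one interval: e^(−kτ) = e^(−0.07720 × 14.0) = 0.3393
R = 1 / (1 − 0.3393) = 1.514
Css,max = 20.7 × 1.514 = 31.33 ng/mL
Css,min = Css,max × e^(−kτ) = 31.33 × 0.3393 ≈ 10.6 ng/mL

10.6 ng/mL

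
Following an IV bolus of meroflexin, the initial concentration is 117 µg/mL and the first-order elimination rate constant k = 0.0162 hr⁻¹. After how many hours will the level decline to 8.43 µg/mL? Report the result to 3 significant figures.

162 hours

C(t) = C₀ e^(−kt)  ⇒  t = ln(C₀/C) / k
t = ln(117/8.43) / 0.01620 = 2.630 / 0.01620 ≈ 162 hours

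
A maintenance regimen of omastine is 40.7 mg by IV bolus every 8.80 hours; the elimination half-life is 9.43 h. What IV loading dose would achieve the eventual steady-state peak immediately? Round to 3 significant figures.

85.5 mg

k = ln 2 / 9.43 = 0.07350 h⁻¹
Accumulation ratio R = 1 / (1 − e^(−kτ)) = 1 / (1 − e^(−0.07350×8.80)) = 1 / (1 − 0.5237) = 2.100
Loading dose = maintenance dose × R = 40.7 × 2.100 ≈ 85.5 mg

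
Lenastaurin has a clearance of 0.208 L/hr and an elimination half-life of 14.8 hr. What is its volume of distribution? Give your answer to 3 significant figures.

k = ln 2 / t½ = ln 2 / 14.8 = 0.04683 hr⁻¹
V = CL / k = 0.208 / 0.04683 ≈ 4.44 L

4.44 L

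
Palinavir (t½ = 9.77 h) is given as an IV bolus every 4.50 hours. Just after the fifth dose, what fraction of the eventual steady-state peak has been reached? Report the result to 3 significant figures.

k = ln 2 / 9.77 = 0.07095 h⁻¹
f_n = 1 − e^(−nkτ) = 1 − e^(−5 × 0.07095 × 4.50) = 1 − e^(−1.596) = 1 − 0.2026 ≈ 0.797

0.797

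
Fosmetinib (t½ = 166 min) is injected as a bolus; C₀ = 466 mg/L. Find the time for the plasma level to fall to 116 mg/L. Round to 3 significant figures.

k = ln 2 / 166 = 0.004176 min⁻¹
C(t) = C₀ e^(−kt)  ⇒  t = ln(C₀/C) / k
t = ln(466/116) / 0.004176 = 1.391 / 0.004176 ≈ 333 minutes

333 minutes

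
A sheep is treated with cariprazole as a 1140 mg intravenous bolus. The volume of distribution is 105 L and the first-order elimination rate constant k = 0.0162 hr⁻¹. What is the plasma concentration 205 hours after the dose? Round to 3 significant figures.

0.392 mg/L

C₀ = dose / V = 1140 / 105 = 10.86 mg/L
C(t) = C₀ e^(−kt) = 10.86 × e^(−0.01620 × 205) = 10.86 × e^(−3.321) = 10.86 × 0.03612 ≈ 0.392 mg/L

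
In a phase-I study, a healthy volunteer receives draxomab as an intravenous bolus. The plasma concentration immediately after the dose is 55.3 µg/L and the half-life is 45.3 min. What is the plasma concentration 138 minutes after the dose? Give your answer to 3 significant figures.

k = ln 2 / 45.3 = 0.01530 min⁻¹
C(t) = C₀ e^(−kt) = 55.3 × e^(−0.01530 × 138) = 55.3 × e^(−2.112) = 55.3 × 0.1210 ≈ 6.69 µg/L

6.69 µg/L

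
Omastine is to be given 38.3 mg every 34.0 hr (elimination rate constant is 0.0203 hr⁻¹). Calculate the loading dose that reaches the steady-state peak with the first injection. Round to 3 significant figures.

76.8 mg

Accumulation ratio R = 1 / (1 − e^(−kτ)) = 1 / (1 − e^(−0.02030×34.0)) = 1 / (1 − 0.5015) = 2.006
Loading dose = maintenance dose × R = 38.3 × 2.006 ≈ 76.8 mg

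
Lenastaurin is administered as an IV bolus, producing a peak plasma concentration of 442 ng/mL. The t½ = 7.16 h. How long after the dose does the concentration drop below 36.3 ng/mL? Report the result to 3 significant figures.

25.8 hours

k = ln 2 / 7.16 = 0.09681 h⁻¹
C(t) = C₀ e^(−kt)  ⇒  t = ln(C₀/C) / k
t = ln(442/36.3) / 0.09681 = 2.499 / 0.09681 ≈ 25.8 hours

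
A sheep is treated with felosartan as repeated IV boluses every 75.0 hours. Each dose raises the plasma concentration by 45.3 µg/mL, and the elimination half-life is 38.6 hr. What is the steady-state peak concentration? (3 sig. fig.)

61.2 µg/mL

k = ln 2 / 38.6 = 0.01796 hr⁻¹
Fraction remaining after one interval: e^(−kτ) = e^(−0.01796 × 75.0) = 0.2601
R = 1 / (1 − 0.2601) = 1.351
Css,max = 45.3 × 1.351 ≈ 61.2 µg/mL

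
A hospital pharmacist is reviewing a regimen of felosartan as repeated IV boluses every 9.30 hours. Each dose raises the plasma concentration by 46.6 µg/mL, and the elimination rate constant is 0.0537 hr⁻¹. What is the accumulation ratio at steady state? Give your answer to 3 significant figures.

Fraction remaining after one interval: e^(−kτ) = e^(−0.05370 × 9.30) = 0.6069
R = 1 / (1 − 0.6069) = 1 / 0.3931 ≈ 2.54

2.54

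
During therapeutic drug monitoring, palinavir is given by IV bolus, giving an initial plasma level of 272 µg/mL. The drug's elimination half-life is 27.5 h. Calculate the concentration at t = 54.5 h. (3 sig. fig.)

k = ln 2 / 27.5 = 0.02521 h⁻¹
54.5 h is 1.982 half-lives, so C = 272 × (1/2)^1.982 = 272 × 0.2532 ≈ 68.9 µg/mL

68.9 µg/mL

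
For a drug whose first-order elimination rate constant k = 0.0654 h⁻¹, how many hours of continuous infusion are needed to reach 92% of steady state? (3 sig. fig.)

f = 1 − e^(−kt)  ⇒  t = −ln(1 − f) / k
t = −ln(1 − 0.92) / 0.06540 = 2.526 / 0.06540 ≈ 38.6 hours

38.6 hours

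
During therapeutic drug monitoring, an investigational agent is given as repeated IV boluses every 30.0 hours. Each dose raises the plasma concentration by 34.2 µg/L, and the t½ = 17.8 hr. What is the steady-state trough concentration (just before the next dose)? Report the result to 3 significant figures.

15.4 µg/L

k = ln 2 / 17.8 = 0.03894 hr⁻¹
Fraction remaining after one interval: e^(−kτ) = e^(−0.03894 × 30.0) = 0.3109
R = 1 / (1 − 0.3109) = 1.451
Css,max = 34.2 × 1.451 = 49.63 µg/L
Css,min = Css,max × e^(−kτ) = 49.63 × 0.3109 ≈ 15.4 µg/L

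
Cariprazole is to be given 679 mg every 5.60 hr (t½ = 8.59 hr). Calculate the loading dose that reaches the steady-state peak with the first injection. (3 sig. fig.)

1870 mg

k = ln 2 / 8.59 = 0.08069 hr⁻¹
Accumulation ratio R = 1 / (1 − e^(−kτ)) = 1 / (1 − e^(−0.08069×5.60)) = 1 / (1 − 0.6364) = 2.751
Loading dose = maintenance dose × R = 679 × 2.751 ≈ 1870 mg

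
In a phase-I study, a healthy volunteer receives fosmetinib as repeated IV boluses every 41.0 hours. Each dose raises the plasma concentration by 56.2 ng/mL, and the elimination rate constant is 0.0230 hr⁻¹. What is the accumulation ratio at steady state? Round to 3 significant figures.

1.64

Fraction remaining after one interval: e^(−kτ) = e^(−0.02300 × 41.0) = 0.3895
R = 1 / (1 − 0.3895) = 1 / 0.6105 ≈ 1.64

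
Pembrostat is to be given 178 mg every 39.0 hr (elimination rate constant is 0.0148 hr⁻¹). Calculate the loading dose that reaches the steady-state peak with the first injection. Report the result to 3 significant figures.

406 mg

Accumulation ratio R = 1 / (1 − e^(−kτ)) = 1 / (1 − e^(−0.01480×39.0)) = 1 / (1 − 0.5615) = 2.280
Loading dose = maintenance dose × R = 178 × 2.280 ≈ 406 mg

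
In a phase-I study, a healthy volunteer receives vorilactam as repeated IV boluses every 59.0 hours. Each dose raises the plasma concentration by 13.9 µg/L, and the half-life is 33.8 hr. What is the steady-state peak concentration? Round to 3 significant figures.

k = ln 2 / 33.8 = 0.02051 hr⁻¹
Fraction remaining after one interval: e^(−kτ) = e^(−0.02051 × 59.0) = 0.2982
R = 1 / (1 − 0.2982) = 1.425
Css,max = 13.9 × 1.425 ≈ 19.8 µg/L

19.8 µg/L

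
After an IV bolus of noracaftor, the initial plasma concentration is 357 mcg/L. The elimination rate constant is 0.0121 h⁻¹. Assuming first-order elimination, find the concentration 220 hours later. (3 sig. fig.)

C(t) = C₀ e^(−kt) = 357 × e^(−0.01210 × 220) = 357 × e^(−2.662) = 357 × 0.06981 ≈ 24.9 mcg/L

24.9 mcg/L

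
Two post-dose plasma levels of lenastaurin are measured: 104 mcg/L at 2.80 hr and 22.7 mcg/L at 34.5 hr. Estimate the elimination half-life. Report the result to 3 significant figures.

14.4 hours

k = ln(C₁/C₂) / (t₂ − t₁) = ln(104/22.7) / (34.5 − 2.80)
  = 1.522 / 31.70 = 0.04801 hr⁻¹
t½ = ln 2 / k = ln 2 / 0.04801 ≈ 14.4 hours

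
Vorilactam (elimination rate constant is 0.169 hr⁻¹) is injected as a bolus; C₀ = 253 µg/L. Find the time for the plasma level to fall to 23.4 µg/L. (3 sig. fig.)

14.1 hours

C(t) = C₀ e^(−kt)  ⇒  t = ln(C₀/C) / k
t = ln(253/23.4) / 0.1690 = 2.381 / 0.1690 ≈ 14.1 hours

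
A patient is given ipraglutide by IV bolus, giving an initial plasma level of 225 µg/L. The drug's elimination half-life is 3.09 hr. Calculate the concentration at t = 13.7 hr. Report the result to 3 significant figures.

10.4 µg/L

k = ln 2 / 3.09 = 0.2243 hr⁻¹
C(t) = C₀ e^(−kt) = 225 × e^(−0.2243 × 13.7) = 225 × e^(−3.073) = 225 × 0.04627 ≈ 10.4 µg/L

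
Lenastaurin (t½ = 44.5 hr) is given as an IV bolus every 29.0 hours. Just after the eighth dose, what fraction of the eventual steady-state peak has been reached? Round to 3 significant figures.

k = ln 2 / 44.5 = 0.01558 hr⁻¹
f_n = 1 − e^(−nkτ) = 1 − e^(−8 × 0.01558 × 29.0) = 1 − e^(−3.614) = 1 − 0.02695 ≈ 0.973

0.973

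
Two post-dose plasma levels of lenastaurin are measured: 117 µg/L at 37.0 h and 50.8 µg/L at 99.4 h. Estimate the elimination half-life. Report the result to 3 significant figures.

51.8 hours

k = ln(C₁/C₂) / (t₂ − t₁) = ln(117/50.8) / (99.4 − 37.0)
  = 0.8343 / 62.40 = 0.01337 h⁻¹
t½ = ln 2 / k = ln 2 / 0.01337 ≈ 51.8 hours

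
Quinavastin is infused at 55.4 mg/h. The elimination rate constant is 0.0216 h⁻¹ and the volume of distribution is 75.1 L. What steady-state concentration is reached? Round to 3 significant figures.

34.2 mg/L

CL = k · V = 0.0216 × 75.1 = 1.622 L/h
Css = rate / CL = 55.4 / 1.622 ≈ 34.2 mg/L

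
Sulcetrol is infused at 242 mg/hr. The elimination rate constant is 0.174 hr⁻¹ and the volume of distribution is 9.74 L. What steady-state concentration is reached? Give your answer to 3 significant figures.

143 mg/L

CL = k · V = 0.174 × 9.74 = 1.695 L/hr
Css = rate / CL = 242 / 1.695 ≈ 143 mg/L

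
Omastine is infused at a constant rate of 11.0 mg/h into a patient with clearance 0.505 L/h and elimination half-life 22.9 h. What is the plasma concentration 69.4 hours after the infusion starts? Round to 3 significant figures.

Css = rate / CL = 11.0 / 0.505 = 21.78 µg/mL
k = ln 2 / 22.9 = 0.03027 h⁻¹
C(t) = Css (1 − e^(−kt)) = 21.78 × (1 − e^(−2.101)) = 21.78 × 0.8776 ≈ 19.1 µg/mL

19.1 µg/mL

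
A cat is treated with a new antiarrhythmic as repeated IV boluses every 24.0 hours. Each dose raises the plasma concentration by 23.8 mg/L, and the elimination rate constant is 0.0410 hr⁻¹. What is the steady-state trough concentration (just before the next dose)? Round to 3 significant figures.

Fraction remaining after one interval: e^(−kτ) = e^(−0.04100 × 24.0) = 0.3738
R = 1 / (1 − 0.3738) = 1.597
Css,max = 23.8 × 1.597 = 38.01 mg/L
Css,min = Css,max × e^(−kτ) = 38.01 × 0.3738 ≈ 14.2 mg/L

14.2 mg/L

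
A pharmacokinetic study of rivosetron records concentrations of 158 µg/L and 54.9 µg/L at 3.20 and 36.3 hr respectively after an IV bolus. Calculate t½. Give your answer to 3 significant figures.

k = ln(C₁/C₂) / (t₂ − t₁) = ln(158/54.9) / (36.3 − 3.20)
  = 1.057 / 33.10 = 0.03194 hr⁻¹
t½ = ln 2 / k = ln 2 / 0.03194 ≈ 21.7 hours

21.7 hours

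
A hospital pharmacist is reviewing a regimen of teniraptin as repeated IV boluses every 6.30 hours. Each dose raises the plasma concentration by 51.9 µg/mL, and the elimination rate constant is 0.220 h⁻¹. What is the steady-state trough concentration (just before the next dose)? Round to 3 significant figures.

Fraction remaining after one interval: e^(−kτ) = e^(−0.2200 × 6.30) = 0.2501
R = 1 / (1 − 0.2501) = 1.333
Css,max = 51.9 × 1.333 = 69.21 µg/mL
Css,min = Css,max × e^(−kτ) = 69.21 × 0.2501 ≈ 17.3 µg/mL

17.3 µg/mL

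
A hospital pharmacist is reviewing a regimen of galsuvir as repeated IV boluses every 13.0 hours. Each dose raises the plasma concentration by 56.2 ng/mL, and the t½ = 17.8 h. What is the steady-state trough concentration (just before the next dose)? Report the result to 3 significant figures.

85.3 ng/mL

k = ln 2 / 17.8 = 0.03894 h⁻¹
Fraction remaining after one interval: e^(−kτ) = e^(−0.03894 × 13.0) = 0.6028
R = 1 / (1 − 0.6028) = 2.517
Css,max = 56.2 × 2.517 = 141.5 ng/mL
Css,min = Css,max × e^(−kτ) = 141.5 × 0.6028 ≈ 85.3 ng/mL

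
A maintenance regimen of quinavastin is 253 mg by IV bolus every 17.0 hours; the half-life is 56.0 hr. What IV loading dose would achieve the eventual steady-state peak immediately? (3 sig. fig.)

k = ln 2 / 56.0 = 0.01238 hr⁻¹
Accumulation ratio R = 1 / (1 − e^(−kτ)) = 1 / (1 − e^(−0.01238×17.0)) = 1 / (1 − 0.8102) = 5.270
Loading dose = maintenance dose × R = 253 × 5.270 ≈ 1330 mg

1330 mg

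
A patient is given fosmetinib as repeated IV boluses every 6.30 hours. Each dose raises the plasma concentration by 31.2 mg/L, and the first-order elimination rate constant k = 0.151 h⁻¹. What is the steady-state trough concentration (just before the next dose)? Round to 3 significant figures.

Fraction remaining after one interval: e^(−kτ) = e^(−0.1510 × 6.30) = 0.3862
R = 1 / (1 − 0.3862) = 1.629
Css,max = 31.2 × 1.629 = 50.83 mg/L
Css,min = Css,max × e^(−kτ) = 50.83 × 0.3862 ≈ 19.6 mg/L

19.6 mg/L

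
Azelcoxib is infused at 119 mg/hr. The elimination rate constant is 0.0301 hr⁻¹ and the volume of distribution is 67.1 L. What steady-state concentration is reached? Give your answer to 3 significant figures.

CL = k · V = 0.0301 × 67.1 = 2.020 L/hr
Css = rate / CL = 119 / 2.020 ≈ 58.9 µg/mL

58.9 µg/mL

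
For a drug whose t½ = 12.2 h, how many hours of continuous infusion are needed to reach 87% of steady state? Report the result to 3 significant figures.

35.9 hours

k = ln 2 / 12.2 = 0.05682 h⁻¹
f = 1 − e^(−kt)  ⇒  t = −ln(1 − f) / k
t = −ln(1 − 0.87) / 0.05682 = 2.040 / 0.05682 ≈ 35.9 hours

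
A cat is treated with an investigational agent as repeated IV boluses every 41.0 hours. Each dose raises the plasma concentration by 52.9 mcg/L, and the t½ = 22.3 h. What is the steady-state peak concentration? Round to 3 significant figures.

k = ln 2 / 22.3 = 0.03108 h⁻¹
Fraction remaining after one interval: e^(−kτ) = e^(−0.03108 × 41.0) = 0.2796
R = 1 / (1 − 0.2796) = 1.388
Css,max = 52.9 × 1.388 ≈ 73.4 mcg/L

73.4 mcg/L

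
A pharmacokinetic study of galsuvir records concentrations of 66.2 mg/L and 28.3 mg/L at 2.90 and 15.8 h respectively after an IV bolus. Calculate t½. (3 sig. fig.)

k = ln(C₁/C₂) / (t₂ − t₁) = ln(66.2/28.3) / (15.8 − 2.90)
  = 0.8498 / 12.90 = 0.06588 h⁻¹
t½ = ln 2 / k = ln 2 / 0.06588 ≈ 10.5 hours

10.5 hours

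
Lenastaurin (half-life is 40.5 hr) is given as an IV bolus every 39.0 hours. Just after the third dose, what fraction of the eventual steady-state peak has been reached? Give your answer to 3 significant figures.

k = ln 2 / 40.5 = 0.01711 hr⁻¹
f_n = 1 − e^(−nkτ) = 1 − e^(−3 × 0.01711 × 39.0) = 1 − e^(−2.002) = 1 − 0.1350 ≈ 0.865

0.865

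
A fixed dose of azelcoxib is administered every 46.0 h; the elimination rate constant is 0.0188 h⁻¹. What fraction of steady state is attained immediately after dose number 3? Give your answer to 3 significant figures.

0.925

f_n = 1 − e^(−nkτ) = 1 − e^(−3 × 0.01880 × 46.0) = 1 − e^(−2.594) = 1 − 0.07469 ≈ 0.925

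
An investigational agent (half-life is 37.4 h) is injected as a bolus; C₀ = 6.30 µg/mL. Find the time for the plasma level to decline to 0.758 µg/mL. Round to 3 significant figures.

k = ln 2 / 37.4 = 0.01853 h⁻¹
C(t) = C₀ e^(−kt)  ⇒  t = ln(C₀/C) / k
t = ln(6.30/0.758) / 0.01853 = 2.118 / 0.01853 ≈ 114 hours

114 hours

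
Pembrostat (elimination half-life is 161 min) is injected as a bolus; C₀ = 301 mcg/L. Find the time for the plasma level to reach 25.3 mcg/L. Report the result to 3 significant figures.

575 minutes

k = ln 2 / 161 = 0.004305 min⁻¹
C(t) = C₀ e^(−kt)  ⇒  t = ln(C₀/C) / k
t = ln(301/25.3) / 0.004305 = 2.476 / 0.004305 ≈ 575 minutes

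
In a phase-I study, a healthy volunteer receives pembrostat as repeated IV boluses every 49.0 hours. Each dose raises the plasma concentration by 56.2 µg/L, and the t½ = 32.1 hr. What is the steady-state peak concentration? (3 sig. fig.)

86.1 µg/L

k = ln 2 / 32.1 = 0.02159 hr⁻¹
Fraction remaining after one interval: e^(−kτ) = e^(−0.02159 × 49.0) = 0.3471
R = 1 / (1 − 0.3471) = 1.532
Css,max = 56.2 × 1.532 ≈ 86.1 µg/L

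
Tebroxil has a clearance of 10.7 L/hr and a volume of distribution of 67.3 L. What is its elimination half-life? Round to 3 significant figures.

4.36 hours

k = CL / V = 10.7 / 67.3 = 0.1590 hr⁻¹
t½ = ln 2 / k = ln 2 / 0.1590 ≈ 4.36 hours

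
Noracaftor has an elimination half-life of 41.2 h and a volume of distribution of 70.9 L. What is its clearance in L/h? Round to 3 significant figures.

1.19 L/h

k = ln 2 / t½ = ln 2 / 41.2 = 0.01682 h⁻¹
CL = k · V = 0.01682 × 70.9 ≈ 1.19 L/h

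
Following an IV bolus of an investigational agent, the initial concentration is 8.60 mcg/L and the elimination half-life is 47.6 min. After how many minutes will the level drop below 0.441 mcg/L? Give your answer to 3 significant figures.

k = ln 2 / 47.6 = 0.01456 min⁻¹
C(t) = C₀ e^(−kt)  ⇒  t = ln(C₀/C) / k
t = ln(8.60/0.441) / 0.01456 = 2.970 / 0.01456 ≈ 204 minutes

204 minutes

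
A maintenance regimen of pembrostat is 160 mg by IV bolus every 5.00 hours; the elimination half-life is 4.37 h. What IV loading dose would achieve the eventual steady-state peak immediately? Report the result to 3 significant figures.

292 mg

k = ln 2 / 4.37 = 0.1586 h⁻¹
Accumulation ratio R = 1 / (1 − e^(−kτ)) = 1 / (1 − e^(−0.1586×5.00)) = 1 / (1 − 0.4525) = 1.826
Loading dose = maintenance dose × R = 160 × 1.826 ≈ 292 mg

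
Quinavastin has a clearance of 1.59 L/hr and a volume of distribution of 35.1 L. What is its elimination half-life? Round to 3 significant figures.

15.3 hours

k = CL / V = 1.59 / 35.1 = 0.04530 hr⁻¹
t½ = ln 2 / k = ln 2 / 0.04530 ≈ 15.3 hours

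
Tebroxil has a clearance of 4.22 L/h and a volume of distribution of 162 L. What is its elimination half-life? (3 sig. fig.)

26.6 hours

k = CL / V = 4.22 / 162 = 0.02605 h⁻¹
t½ = ln 2 / k = ln 2 / 0.02605 ≈ 26.6 hours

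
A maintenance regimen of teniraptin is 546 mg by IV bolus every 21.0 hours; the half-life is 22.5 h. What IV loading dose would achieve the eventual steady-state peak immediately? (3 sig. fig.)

k = ln 2 / 22.5 = 0.03081 h⁻¹
Accumulation ratio R = 1 / (1 − e^(−kτ)) = 1 / (1 − e^(−0.03081×21.0)) = 1 / (1 − 0.5236) = 2.099
Loading dose = maintenance dose × R = 546 × 2.099 ≈ 1150 mg

1150 mg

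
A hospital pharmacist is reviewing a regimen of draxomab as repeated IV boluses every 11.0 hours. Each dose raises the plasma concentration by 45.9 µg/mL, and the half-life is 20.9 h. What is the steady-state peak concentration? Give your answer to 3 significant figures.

150 µg/mL

k = ln 2 / 20.9 = 0.03316 h⁻¹
Fraction remaining after one interval: e^(−kτ) = e^(−0.03316 × 11.0) = 0.6943
R = 1 / (1 − 0.6943) = 3.271
Css,max = 45.9 × 3.271 ≈ 150 µg/mL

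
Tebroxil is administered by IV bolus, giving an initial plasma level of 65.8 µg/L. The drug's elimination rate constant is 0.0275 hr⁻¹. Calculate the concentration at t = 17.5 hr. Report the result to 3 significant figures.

40.7 µg/L

C(t) = C₀ e^(−kt) = 65.8 × e^(−0.02750 × 17.5) = 65.8 × e^(−0.4813) = 65.8 × 0.6180 ≈ 40.7 µg/L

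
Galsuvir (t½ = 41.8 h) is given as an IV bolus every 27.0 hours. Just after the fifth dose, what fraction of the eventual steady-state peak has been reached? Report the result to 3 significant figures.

k = ln 2 / 41.8 = 0.01658 h⁻¹
f_n = 1 − e^(−nkτ) = 1 − e^(−5 × 0.01658 × 27.0) = 1 − e^(−2.239) = 1 − 0.1066 ≈ 0.893

0.893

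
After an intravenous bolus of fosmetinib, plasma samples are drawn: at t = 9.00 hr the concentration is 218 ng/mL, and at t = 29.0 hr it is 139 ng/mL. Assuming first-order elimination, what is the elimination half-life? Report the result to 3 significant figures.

k = ln(C₁/C₂) / (t₂ − t₁) = ln(218/139) / (29.0 − 9.00)
  = 0.4500 / 20.00 = 0.02250 hr⁻¹
t½ = ln 2 / k = ln 2 / 0.02250 ≈ 30.8 hours

30.8 hours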